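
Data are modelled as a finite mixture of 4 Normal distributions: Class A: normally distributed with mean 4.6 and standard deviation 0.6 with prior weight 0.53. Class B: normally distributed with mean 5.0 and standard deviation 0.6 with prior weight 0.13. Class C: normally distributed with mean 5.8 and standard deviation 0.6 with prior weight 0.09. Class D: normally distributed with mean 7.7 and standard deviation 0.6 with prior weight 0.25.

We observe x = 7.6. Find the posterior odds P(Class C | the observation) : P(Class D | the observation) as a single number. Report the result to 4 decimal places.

Only the two components matter; the odds are (π_i f_i(x)) / (π_j f_j(x)).
Evaluate each component's likelihood at the observed value:
  f_A = (1/(0.6·√(2π)))·exp(−(7.6−4.6)²/(2·0.6²)) = 0.664904·exp(-12.50000) = 2.47787e-06
  f_B = (1/(0.6·√(2π)))·exp(−(7.6−5.0)²/(2·0.6²)) = 0.664904·exp(-9.38889) = 5.56181e-05
  f_C = (1/(0.6·√(2π)))·exp(−(7.6−5.8)²/(2·0.6²)) = 0.664904·exp(-4.50000) = 0.00738641
  f_D = (1/(0.6·√(2π)))·exp(−(7.6−7.7)²/(2·0.6²)) = 0.664904·exp(-0.01389) = 0.655733
Odds = (0.09/0.25) × (0.00738641/0.655733) = 0.36 × 0.0112644 ≈ 0.0041

0.0041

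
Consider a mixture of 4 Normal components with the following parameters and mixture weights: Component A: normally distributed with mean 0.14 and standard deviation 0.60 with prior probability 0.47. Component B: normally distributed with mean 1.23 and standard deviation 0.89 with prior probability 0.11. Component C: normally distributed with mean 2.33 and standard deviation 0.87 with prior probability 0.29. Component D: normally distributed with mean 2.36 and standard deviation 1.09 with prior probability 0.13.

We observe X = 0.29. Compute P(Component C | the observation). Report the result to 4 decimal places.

Apply Bayes' rule: the posterior for each component is proportional to its prior times its likelihood at x.
Evaluate each component's likelihood at the observed value:
  f_A = (1/(0.60·√(2π)))·exp(−(0.29−0.14)²/(2·0.60²)) = 0.664904·exp(-0.03125) = 0.644447
  f_B = (1/(0.89·√(2π)))·exp(−(0.29−1.23)²/(2·0.89²)) = 0.448250·exp(-0.55776) = 0.256619
  f_C = (1/(0.87·√(2π)))·exp(−(0.29−2.33)²/(2·0.87²)) = 0.458554·exp(-2.74911) = 0.0293406
  f_D = (1/(1.09·√(2π)))·exp(−(0.29−2.36)²/(2·1.09²)) = 0.366002·exp(-1.80326) = 0.060303
Unnormalised posteriors:
  π_A·f_A = 0.47 × 0.644447 = 0.30289
  π_B·f_B = 0.11 × 0.256619 = 0.0282281
  π_C·f_C = 0.29 × 0.0293406 = 0.00850876
  π_D·f_D = 0.13 × 0.060303 = 0.00783939
Marginal: 0.30289 + 0.0282281 + 0.00850876 + 0.00783939 = 0.347466
P(Component C | data) = 0.00850876 / 0.347466 ≈ 0.0245

0.0245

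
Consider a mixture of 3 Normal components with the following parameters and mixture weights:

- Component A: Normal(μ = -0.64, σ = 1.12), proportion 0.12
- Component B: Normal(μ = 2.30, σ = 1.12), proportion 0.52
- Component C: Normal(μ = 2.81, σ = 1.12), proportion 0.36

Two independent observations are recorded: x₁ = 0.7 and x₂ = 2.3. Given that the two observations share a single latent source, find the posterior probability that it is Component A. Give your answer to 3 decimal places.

0.008

The responsibility of component k is P(Z=k) f_k(x) divided by Σ_j P(Z=j) f_j(x).
Since both observations come from the same component, the likelihood for component k is f_k(x₁)·f_k(x₂).
  L_A = [(1/(1.12·√(2π)))·exp(−(0.7−-0.64)²/(2·1.12²)) = 0.356198·exp(-0.71572) = 0.174124] × [0.0113609] = 0.0019782
  L_B = [(1/(1.12·√(2π)))·exp(−(0.7−2.30)²/(2·1.12²)) = 0.356198·exp(-1.02041) = 0.128391] × [0.356198] = 0.0457327
  L_C = [(1/(1.12·√(2π)))·exp(−(0.7−2.81)²/(2·1.12²)) = 0.356198·exp(-1.77459) = 0.0603943] × [0.321119] = 0.0193938
Multiply by the mixture weights:
  P(Z=A)·L_A = 0.12 × 0.0019782 = 0.000237384
  P(Z=B)·L_B = 0.52 × 0.0457327 = 0.023781
  P(Z=C)·L_C = 0.36 × 0.0193938 = 0.00698176
Marginal: 0.000237384 + 0.023781 + 0.00698176 = 0.0310001
P(Component A | x₁,x₂) = 0.000237384 / 0.0310001 ≈ 0.008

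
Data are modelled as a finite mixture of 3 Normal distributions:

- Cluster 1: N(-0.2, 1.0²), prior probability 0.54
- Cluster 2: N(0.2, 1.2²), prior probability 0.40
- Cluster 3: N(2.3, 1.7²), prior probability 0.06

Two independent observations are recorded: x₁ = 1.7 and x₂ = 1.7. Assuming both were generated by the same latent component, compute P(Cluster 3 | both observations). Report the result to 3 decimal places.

0.201

The responsibility of component k is π_k f_k(x) divided by Σ_j π_j f_j(x).
Since both observations come from the same component, the likelihood for component k is f_k(x₁)·f_k(x₂).
  L_1 = [(1/(1.0·√(2π)))·exp(−(1.7−-0.2)²/(2·1.0²)) = 0.398942·exp(-1.80500) = 0.0656158] × [0.0656158] = 0.00430544
  L_2 = [(1/(1.2·√(2π)))·exp(−(1.7−0.2)²/(2·1.2²)) = 0.332452·exp(-0.78125) = 0.152208] × [0.152208] = 0.0231671
  L_3 = [(1/(1.7·√(2π)))·exp(−(1.7−2.3)²/(2·1.7²)) = 0.234672·exp(-0.06228) = 0.220502] × [0.220502] = 0.0486209
Prior × likelihood for each component:
  π_1·L_1 = 0.54 × 0.00430544 = 0.00232493
  π_2·L_2 = 0.40 × 0.0231671 = 0.00926686
  π_3·L_3 = 0.06 × 0.0486209 = 0.00291726
Evidence: 0.00232493 + 0.00926686 + 0.00291726 = 0.014509
Responsibility of Cluster 3: 0.00291726 / 0.014509 ≈ 0.201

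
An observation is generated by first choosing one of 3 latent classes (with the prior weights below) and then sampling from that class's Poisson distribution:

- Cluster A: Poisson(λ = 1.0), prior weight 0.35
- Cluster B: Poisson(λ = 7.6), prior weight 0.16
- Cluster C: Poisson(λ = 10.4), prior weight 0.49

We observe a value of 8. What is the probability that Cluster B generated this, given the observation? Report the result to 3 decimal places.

0.304

The responsibility of component k is π_k f_k(x) divided by Σ_j π_j f_j(x).
Evaluate each component's likelihood at the observed value:
  L_A = 9.12399e-06
  L_B = 0.13815
  L_C = 0.103296
Prior × likelihood for each component:
  π_A·L_A = 0.35 × 9.12399e-06 = 3.1934e-06
  π_B·L_B = 0.16 × 0.13815 = 0.022104
  π_C·L_C = 0.49 × 0.103296 = 0.050615
Evidence: 3.1934e-06 + 0.022104 + 0.050615 = 0.0727222
P(Cluster B | the observation) = 0.022104 / 0.0727222 ≈ 0.304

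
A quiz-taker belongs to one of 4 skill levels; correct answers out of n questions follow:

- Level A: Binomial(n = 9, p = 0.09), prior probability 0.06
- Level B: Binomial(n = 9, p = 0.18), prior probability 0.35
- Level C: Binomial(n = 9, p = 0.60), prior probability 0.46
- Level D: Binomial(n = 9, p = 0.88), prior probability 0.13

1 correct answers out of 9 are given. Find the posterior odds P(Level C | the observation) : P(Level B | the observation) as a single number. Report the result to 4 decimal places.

The posterior odds equal the prior odds times the likelihood ratio: (w_i/w_j)·(f_i(x)/f_j(x)).
Evaluate each component's likelihood at the observed value:
  f_A = C(9,1)·0.09^1·0.91^8 = 9·0.09·0.470253 = 0.380905
  f_B = C(9,1)·0.18^1·0.82^8 = 9·0.18·0.204414 = 0.331151
  f_C = C(9,1)·0.60^1·0.40^8 = 9·0.6·0.00065536 = 0.00353894
  f_D = C(9,1)·0.88^1·0.12^8 = 9·0.88·4.29982e-08 = 3.40546e-07
Odds = (0.46/0.35) × (0.00353894/0.331151) = 1.31429 × 0.0106868 ≈ 0.0140

0.0140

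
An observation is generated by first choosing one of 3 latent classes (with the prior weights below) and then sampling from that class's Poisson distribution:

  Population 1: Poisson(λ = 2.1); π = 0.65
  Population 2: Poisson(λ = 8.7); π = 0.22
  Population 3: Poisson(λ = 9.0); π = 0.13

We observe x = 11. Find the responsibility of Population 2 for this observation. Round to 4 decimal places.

Posterior ∝ prior × likelihood, so P(k | x) ∝ π_k f_k(x); normalise over all components.
Evaluate each component's likelihood at the observed value:
  f_1 = e^(−2.1)·2.1^11/11! = 1.07458e-05
  f_2 = e^(−8.7)·8.7^11/11! = 0.0901974
  f_3 = e^(−9.0)·9.0^11/11! = 0.0970201
Prior × likelihood for each component:
  π_1·f_1 = 0.65 × 1.07458e-05 = 6.98476e-06
  π_2·f_2 = 0.22 × 0.0901974 = 0.0198434
  π_3·f_3 = 0.13 × 0.0970201 = 0.0126126
Sum: 6.98476e-06 + 0.0198434 + 0.0126126 = 0.032463
P(Population 2 | x) = 0.0198434 / 0.032463 ≈ 0.6113

0.6113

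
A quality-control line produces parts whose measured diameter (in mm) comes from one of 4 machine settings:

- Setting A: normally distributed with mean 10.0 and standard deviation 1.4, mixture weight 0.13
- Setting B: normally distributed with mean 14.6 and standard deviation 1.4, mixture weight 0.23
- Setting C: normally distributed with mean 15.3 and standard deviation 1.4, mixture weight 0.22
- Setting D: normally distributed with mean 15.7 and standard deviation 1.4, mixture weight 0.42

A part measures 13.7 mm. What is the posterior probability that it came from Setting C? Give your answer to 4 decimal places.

0.2506

Posterior ∝ prior × likelihood, so P(k | x) ∝ w_k f_k(x); normalise over all components.
Normal densities:
  f_A = (1/(1.4·√(2π)))·exp(−(13.7−10.0)²/(2·1.4²)) = 0.284959·exp(-3.49235) = 0.00867112
  f_B = (1/(1.4·√(2π)))·exp(−(13.7−14.6)²/(2·1.4²)) = 0.284959·exp(-0.20663) = 0.231762
  f_C = (1/(1.4·√(2π)))·exp(−(13.7−15.3)²/(2·1.4²)) = 0.284959·exp(-0.65306) = 0.148307
  f_D = (1/(1.4·√(2π)))·exp(−(13.7−15.7)²/(2·1.4²)) = 0.284959·exp(-1.02041) = 0.102713
Multiply by the mixture weights:
  w_A·f_A = 0.13 × 0.00867112 = 0.00112725
  w_B·f_B = 0.23 × 0.231762 = 0.0533053
  w_C·f_C = 0.22 × 0.148307 = 0.0326275
  w_D·f_D = 0.42 × 0.102713 = 0.0431394
Marginal: 0.00112725 + 0.0533053 + 0.0326275 + 0.0431394 = 0.130199
So the posterior for Setting C is 0.0326275 / 0.130199 ≈ 0.2506.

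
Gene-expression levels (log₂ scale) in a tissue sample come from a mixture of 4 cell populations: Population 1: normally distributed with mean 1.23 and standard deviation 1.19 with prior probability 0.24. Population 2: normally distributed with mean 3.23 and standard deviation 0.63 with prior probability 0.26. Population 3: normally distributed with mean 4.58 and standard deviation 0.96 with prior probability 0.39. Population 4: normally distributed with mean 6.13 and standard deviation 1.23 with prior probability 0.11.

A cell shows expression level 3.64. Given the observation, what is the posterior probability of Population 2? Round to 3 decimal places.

Apply Bayes' rule: the posterior for each component is proportional to its prior times its likelihood at x.
Evaluate each component's likelihood at the observed value:
  f_1 = (1/(1.19·√(2π)))·exp(−(3.64−1.23)²/(2·1.19²)) = 0.335246·exp(-2.05074) = 0.043126
  f_2 = (1/(0.63·√(2π)))·exp(−(3.64−3.23)²/(2·0.63²)) = 0.633242·exp(-0.21177) = 0.51239
  f_3 = (1/(0.96·√(2π)))·exp(−(3.64−4.58)²/(2·0.96²)) = 0.415565·exp(-0.47938) = 0.257303
  f_4 = (1/(1.23·√(2π)))·exp(−(3.64−6.13)²/(2·1.23²)) = 0.324343·exp(-2.04908) = 0.0417928
Multiply by the mixture weights:
  π_1·f_1 = 0.24 × 0.043126 = 0.0103502
  π_2·f_2 = 0.26 × 0.51239 = 0.133221
  π_3·f_3 = 0.39 × 0.257303 = 0.100348
  π_4·f_4 = 0.11 × 0.0417928 = 0.00459721
Normaliser: 0.0103502 + 0.133221 + 0.100348 + 0.00459721 = 0.248517
So the posterior for Population 2 is 0.133221 / 0.248517 ≈ 0.536.

0.536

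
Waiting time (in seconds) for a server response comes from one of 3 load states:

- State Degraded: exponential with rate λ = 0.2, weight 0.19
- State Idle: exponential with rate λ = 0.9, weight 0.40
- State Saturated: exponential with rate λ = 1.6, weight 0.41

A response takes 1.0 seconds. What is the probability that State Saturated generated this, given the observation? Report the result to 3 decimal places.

0.427

The responsibility of component k is w_k f_k(x) divided by Σ_j w_j f_j(x).
Evaluate each component's likelihood at the observed value:
  p_Degraded = 0.163746
  p_Idle = 0.365913
  p_Saturated = 0.323034
Unnormalised posteriors:
  w_Degraded·p_Degraded = 0.19 × 0.163746 = 0.0311118
  w_Idle·p_Idle = 0.40 × 0.365913 = 0.146365
  w_Saturated·p_Saturated = 0.41 × 0.323034 = 0.132444
Sum: 0.0311118 + 0.146365 + 0.132444 = 0.309921
So the posterior for State Saturated is 0.132444 / 0.309921 ≈ 0.427.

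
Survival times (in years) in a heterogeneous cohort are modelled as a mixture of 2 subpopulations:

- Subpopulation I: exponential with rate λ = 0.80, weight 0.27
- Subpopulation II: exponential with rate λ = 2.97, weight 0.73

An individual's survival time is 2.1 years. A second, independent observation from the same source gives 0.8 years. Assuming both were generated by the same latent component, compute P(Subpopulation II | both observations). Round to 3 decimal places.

0.064

P(component k | x) = π_k·f_k(x) / marginal(x), where marginal(x) = Σ_j π_j·f_j(x).
Since both observations come from the same component, the likelihood for component k is f_k(x₁)·f_k(x₂).
  L_I = [0.80·e^(−0.80·2.1) = 0.80·e^(−1.6800) = 0.149099] × [0.421834] = 0.0628951
  L_II = [2.97·e^(−2.97·2.1) = 2.97·e^(−6.2370) = 0.00580847] × [0.275977] = 0.001603
Prior × likelihood for each component:
  π_I·L_I = 0.27 × 0.0628951 = 0.0169817
  π_II·L_II = 0.73 × 0.001603 = 0.00117019
Evidence: 0.0169817 + 0.00117019 = 0.0181519
P(Subpopulation II | x₁, x₂) ≈ 0.064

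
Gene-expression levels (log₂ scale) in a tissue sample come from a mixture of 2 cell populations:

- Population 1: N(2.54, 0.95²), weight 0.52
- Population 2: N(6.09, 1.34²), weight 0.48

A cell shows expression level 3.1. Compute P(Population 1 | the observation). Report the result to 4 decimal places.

0.9393

Posterior ∝ prior × likelihood, so P(k | x) ∝ w_k f_k(x); normalise over all components.
Component likelihoods at x = 3.1:
  f_1 = 0.352966
  f_2 = 0.0246975
Weight by the priors:
  w_1·f_1 = 0.52 × 0.352966 = 0.183542
  w_2·f_2 = 0.48 × 0.0246975 = 0.0118548
Sum: 0.183542 + 0.0118548 = 0.195397
Responsibility of Population 1: 0.183542 / 0.195397 ≈ 0.9393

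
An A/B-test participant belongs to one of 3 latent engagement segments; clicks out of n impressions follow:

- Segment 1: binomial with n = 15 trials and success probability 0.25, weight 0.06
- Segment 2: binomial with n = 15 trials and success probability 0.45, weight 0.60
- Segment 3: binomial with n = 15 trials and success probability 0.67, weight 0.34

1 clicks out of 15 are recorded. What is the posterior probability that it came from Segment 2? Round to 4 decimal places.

0.1897

By Bayes' theorem, P(k | x) = w_k f_k(x) / Σ_j w_j f_j(x).
Binomial probabilities:
  L_1 = C(15,1)·0.25^1·0.75^14 = 15·0.25·0.0178179 = 0.0668173
  L_2 = C(15,1)·0.45^1·0.55^14 = 15·0.45·0.000231781 = 0.00156452
  L_3 = C(15,1)·0.67^1·0.33^14 = 15·0.67·1.81633e-07 = 1.82541e-06
Multiply by the mixture weights:
  w_1·L_1 = 0.06 × 0.0668173 = 0.00400904
  w_2·L_2 = 0.60 × 0.00156452 = 0.000938713
  w_3·L_3 = 0.34 × 1.82541e-06 = 6.20641e-07
Normaliser: 0.00400904 + 0.000938713 + 6.20641e-07 = 0.00494837
Responsibility of Segment 2: 0.000938713 / 0.00494837 ≈ 0.1897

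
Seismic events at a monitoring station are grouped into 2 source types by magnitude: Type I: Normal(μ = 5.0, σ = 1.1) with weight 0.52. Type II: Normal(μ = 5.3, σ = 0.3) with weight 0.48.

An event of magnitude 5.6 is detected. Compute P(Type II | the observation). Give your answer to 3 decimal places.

The responsibility of component k is π_k f_k(x) divided by Σ_j π_j f_j(x).
Evaluate each component's likelihood at the observed value:
  p_I = (1/(1.1·√(2π)))·exp(−(5.6−5.0)²/(2·1.1²)) = 0.362675·exp(-0.14876) = 0.312544
  p_II = (1/(0.3·√(2π)))·exp(−(5.6−5.3)²/(2·0.3²)) = 1.329808·exp(-0.50000) = 0.806569
Unnormalised posteriors:
  π_I·p_I = 0.52 × 0.312544 = 0.162523
  π_II·p_II = 0.48 × 0.806569 = 0.387153
Marginal: 0.162523 + 0.387153 = 0.549676
So the posterior for Type II is 0.387153 / 0.549676 ≈ 0.704.

0.704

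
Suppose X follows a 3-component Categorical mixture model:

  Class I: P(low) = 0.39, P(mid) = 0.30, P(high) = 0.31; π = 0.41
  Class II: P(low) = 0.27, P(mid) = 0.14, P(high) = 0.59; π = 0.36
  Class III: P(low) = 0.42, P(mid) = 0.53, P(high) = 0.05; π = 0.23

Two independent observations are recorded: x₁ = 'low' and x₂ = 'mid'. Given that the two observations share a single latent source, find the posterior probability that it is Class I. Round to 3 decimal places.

Posterior ∝ prior × likelihood, so P(k | x) ∝ π_k f_k(x); normalise over all components.
Since both observations come from the same component, the likelihood for component k is f_k(x₁)·f_k(x₂).
  f_I = [P(low | comp) = 0.39] × [0.3] = 0.117
  f_II = [P(low | comp) = 0.27] × [0.14] = 0.0378
  f_III = [P(low | comp) = 0.42] × [0.53] = 0.2226
Weight by the priors:
  π_I·f_I = 0.41 × 0.117 = 0.04797
  π_II·f_II = 0.36 × 0.0378 = 0.013608
  π_III·f_III = 0.23 × 0.2226 = 0.051198
Denominator: 0.04797 + 0.013608 + 0.051198 = 0.112776
So the posterior for Class I is 0.04797 / 0.112776 ≈ 0.425.

0.425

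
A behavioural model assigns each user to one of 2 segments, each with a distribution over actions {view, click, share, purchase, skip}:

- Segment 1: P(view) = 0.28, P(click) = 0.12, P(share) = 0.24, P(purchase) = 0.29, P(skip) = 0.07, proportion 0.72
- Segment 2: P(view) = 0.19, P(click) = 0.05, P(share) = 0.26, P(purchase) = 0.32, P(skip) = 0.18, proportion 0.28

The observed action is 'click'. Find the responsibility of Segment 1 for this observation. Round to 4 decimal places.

0.8606

Apply Bayes' rule: the posterior for each component is proportional to its prior times its likelihood at x.
Component likelihoods at x = 'click':
  L_1 = P(click | comp) = 0.12
  L_2 = P(click | comp) = 0.05
Multiply by the mixture weights:
  π_1·L_1 = 0.72 × 0.12 = 0.0864
  π_2·L_2 = 0.28 × 0.05 = 0.014
Evidence: 0.0864 + 0.014 = 0.1004
So the posterior for Segment 1 is 0.0864 / 0.1004 ≈ 0.8606.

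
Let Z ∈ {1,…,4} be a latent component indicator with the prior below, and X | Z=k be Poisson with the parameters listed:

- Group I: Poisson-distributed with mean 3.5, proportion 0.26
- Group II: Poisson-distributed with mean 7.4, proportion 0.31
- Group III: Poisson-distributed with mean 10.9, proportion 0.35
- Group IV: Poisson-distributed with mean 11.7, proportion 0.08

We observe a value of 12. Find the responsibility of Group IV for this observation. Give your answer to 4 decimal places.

The responsibility of component k is P(Z=k) f_k(x) divided by Σ_j P(Z=j) f_j(x).
Component likelihoods at x = 12:
  f_I = 0.000213034
  f_II = 0.0344084
  f_III = 0.108385
  f_IV = 0.113933
Multiply by the mixture weights:
  P(Z=I)·f_I = 0.26 × 0.000213034 = 5.53888e-05
  P(Z=II)·f_II = 0.31 × 0.0344084 = 0.0106666
  P(Z=III)·f_III = 0.35 × 0.108385 = 0.0379349
  P(Z=IV)·f_IV = 0.08 × 0.113933 = 0.00911461
Denominator: 5.53888e-05 + 0.0106666 + 0.0379349 + 0.00911461 = 0.0577715
Responsibility of Group IV: 0.00911461 / 0.0577715 ≈ 0.1578

0.1578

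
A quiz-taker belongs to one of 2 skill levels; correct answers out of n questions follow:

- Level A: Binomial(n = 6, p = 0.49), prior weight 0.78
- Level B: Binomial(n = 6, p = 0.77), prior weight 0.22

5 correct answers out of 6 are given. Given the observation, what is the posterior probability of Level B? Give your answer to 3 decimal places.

Posterior ∝ prior × likelihood, so P(k | x) ∝ w_k f_k(x); normalise over all components.
Component likelihoods at x = 5 correct answers out of 6:
  f_A = 0.0864374
  f_B = 0.373536
Unnormalised posteriors:
  w_A·f_A = 0.78 × 0.0864374 = 0.0674212
  w_B·f_B = 0.22 × 0.373536 = 0.082178
Denominator: 0.0674212 + 0.082178 = 0.149599
Responsibility of Level B: 0.082178 / 0.149599 ≈ 0.549

0.549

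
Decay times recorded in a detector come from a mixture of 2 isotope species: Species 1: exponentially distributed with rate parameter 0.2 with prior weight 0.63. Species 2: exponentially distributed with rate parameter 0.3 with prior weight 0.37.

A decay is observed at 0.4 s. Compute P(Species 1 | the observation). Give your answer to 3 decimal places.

0.542

Apply Bayes' rule: the posterior for each component is proportional to its prior times its likelihood at x.
Exponential densities:
  f_1 = 0.184623
  f_2 = 0.266076
Weight by the priors:
  π_1·f_1 = 0.63 × 0.184623 = 0.116313
  π_2·f_2 = 0.37 × 0.266076 = 0.0984482
Denominator: 0.116313 + 0.0984482 = 0.214761
So the posterior for Species 1 is 0.116313 / 0.214761 ≈ 0.542.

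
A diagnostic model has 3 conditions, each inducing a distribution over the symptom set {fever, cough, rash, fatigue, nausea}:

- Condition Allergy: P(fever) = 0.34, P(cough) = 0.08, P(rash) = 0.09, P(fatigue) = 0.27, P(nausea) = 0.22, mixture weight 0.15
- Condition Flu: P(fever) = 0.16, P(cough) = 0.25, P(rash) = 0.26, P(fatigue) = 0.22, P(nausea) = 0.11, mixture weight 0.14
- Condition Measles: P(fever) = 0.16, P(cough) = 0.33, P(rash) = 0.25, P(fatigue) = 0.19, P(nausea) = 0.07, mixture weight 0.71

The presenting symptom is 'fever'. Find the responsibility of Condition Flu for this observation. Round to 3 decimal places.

0.120

P(component k | x) = π_k·f_k(x) / marginal(x), where marginal(x) = Σ_j π_j·f_j(x).
Categorical probabilities:
  f_Allergy = 0.34
  f_Flu = 0.16
  f_Measles = 0.16
Weight by the priors:
  π_Allergy·f_Allergy = 0.15 × 0.34 = 0.051
  π_Flu·f_Flu = 0.14 × 0.16 = 0.0224
  π_Measles·f_Measles = 0.71 × 0.16 = 0.1136
Denominator: 0.051 + 0.0224 + 0.1136 = 0.187
P(Condition Flu | x) ≈ 0.120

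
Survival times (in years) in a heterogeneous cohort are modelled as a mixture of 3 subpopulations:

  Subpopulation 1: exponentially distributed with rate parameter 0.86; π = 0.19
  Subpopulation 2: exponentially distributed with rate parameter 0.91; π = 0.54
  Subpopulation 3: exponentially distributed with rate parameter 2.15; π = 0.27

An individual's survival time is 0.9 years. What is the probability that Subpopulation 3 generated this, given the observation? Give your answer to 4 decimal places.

Posterior ∝ prior × likelihood, so P(k | x) ∝ π_k f_k(x); normalise over all components.
Exponential densities:
  L_1 = 0.396602
  L_2 = 0.401194
  L_3 = 0.310512
Unnormalised posteriors:
  π_1·L_1 = 0.19 × 0.396602 = 0.0753543
  π_2·L_2 = 0.54 × 0.401194 = 0.216645
  π_3·L_3 = 0.27 × 0.310512 = 0.0838383
Denominator: 0.0753543 + 0.216645 + 0.0838383 = 0.375837
Responsibility of Subpopulation 3: 0.0838383 / 0.375837 ≈ 0.2231

0.2231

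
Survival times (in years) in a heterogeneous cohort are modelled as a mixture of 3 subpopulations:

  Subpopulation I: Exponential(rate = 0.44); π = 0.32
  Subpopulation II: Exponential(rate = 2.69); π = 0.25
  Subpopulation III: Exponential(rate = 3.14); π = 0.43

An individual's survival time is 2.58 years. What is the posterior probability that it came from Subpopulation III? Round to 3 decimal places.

By Bayes' theorem, P(k | x) = P(Z=k) f_k(x) / Σ_j P(Z=j) f_j(x).
Evaluate each component's likelihood at the observed value:
  L_I = 0.141397
  L_II = 0.00260412
  L_III = 0.00095197
Prior × likelihood for each component:
  P(Z=I)·L_I = 0.32 × 0.141397 = 0.0452472
  P(Z=II)·L_II = 0.25 × 0.00260412 = 0.000651031
  P(Z=III)·L_III = 0.43 × 0.00095197 = 0.000409347
Evidence: 0.0452472 + 0.000651031 + 0.000409347 = 0.0463076
P(Subpopulation III | the observation) ≈ 0.009

0.009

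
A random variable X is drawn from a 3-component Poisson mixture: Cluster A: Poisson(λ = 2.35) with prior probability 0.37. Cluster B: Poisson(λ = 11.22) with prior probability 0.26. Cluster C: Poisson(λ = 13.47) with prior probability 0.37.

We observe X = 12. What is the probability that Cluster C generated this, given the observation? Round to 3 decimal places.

By Bayes' theorem, P(k | x) = w_k f_k(x) / Σ_j w_j f_j(x).
Evaluate each component's likelihood at the observed value:
  f_A = 5.64788e-06
  f_B = 0.111376
  f_C = 0.105227
Multiply by the mixture weights:
  w_A·f_A = 0.37 × 5.64788e-06 = 2.08972e-06
  w_B·f_B = 0.26 × 0.111376 = 0.0289579
  w_C·f_C = 0.37 × 0.105227 = 0.038934
Denominator: 2.08972e-06 + 0.0289579 + 0.038934 = 0.067894
P(Cluster C | x) ≈ 0.573

0.573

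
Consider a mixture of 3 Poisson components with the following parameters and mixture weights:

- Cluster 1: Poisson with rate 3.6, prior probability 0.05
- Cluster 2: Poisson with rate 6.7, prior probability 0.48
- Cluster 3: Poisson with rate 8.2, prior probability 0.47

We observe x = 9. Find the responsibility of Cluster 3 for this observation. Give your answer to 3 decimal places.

0.572

Posterior ∝ prior × likelihood, so P(k | x) ∝ P(Z=k) f_k(x); normalise over all components.
Poisson probabilities:
  L_1 = e^(−3.6)·3.6^9/9! = 0.00764715
  L_2 = e^(−6.7)·6.7^9/9! = 0.0922863
  L_3 = e^(−8.2)·8.2^9/9! = 0.126866
Prior × likelihood for each component:
  P(Z=1)·L_1 = 0.05 × 0.00764715 = 0.000382357
  P(Z=2)·L_2 = 0.48 × 0.0922863 = 0.0442974
  P(Z=3)·L_3 = 0.47 × 0.126866 = 0.0596272
Evidence: 0.000382357 + 0.0442974 + 0.0596272 = 0.104307
P(Cluster 3 | 9) = 0.0596272 / 0.104307 ≈ 0.572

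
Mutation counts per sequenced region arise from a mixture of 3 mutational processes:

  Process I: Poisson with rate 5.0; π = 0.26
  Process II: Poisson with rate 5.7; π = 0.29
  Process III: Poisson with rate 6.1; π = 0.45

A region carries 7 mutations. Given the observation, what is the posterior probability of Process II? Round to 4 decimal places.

0.2947

By Bayes' theorem, P(k | x) = π_k f_k(x) / Σ_j π_j f_j(x).
Component likelihoods at x = 7 mutations:
  L_I = e^(−5.0)·5.0^7/7! = 0.104445
  L_II = e^(−5.7)·5.7^7/7! = 0.129782
  L_III = e^(−6.1)·6.1^7/7! = 0.139856
Multiply by the mixture weights:
  π_I·L_I = 0.26 × 0.104445 = 0.0271557
  π_II·L_II = 0.29 × 0.129782 = 0.0376368
  π_III·L_III = 0.45 × 0.139856 = 0.0629353
Marginal: 0.0271557 + 0.0376368 + 0.0629353 = 0.127728
Responsibility of Process II: 0.0376368 / 0.127728 ≈ 0.2947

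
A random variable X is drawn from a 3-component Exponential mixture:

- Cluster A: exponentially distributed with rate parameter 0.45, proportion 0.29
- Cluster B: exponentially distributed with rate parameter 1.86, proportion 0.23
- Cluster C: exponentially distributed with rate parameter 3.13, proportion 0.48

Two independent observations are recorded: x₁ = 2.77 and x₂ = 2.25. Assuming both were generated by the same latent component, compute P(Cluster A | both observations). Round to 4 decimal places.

0.9886

The responsibility of component k is w_k f_k(x) divided by Σ_j w_j f_j(x).
Since both observations come from the same component, the likelihood for component k is f_k(x₁)·f_k(x₂).
  f_A = [0.45·e^(−0.45·2.77) = 0.45·e^(−1.2465) = 0.129379] × [0.163489] = 0.0211521
  f_B = [1.86·e^(−1.86·2.77) = 1.86·e^(−5.1522) = 0.0107632] × [0.0283133] = 0.000304741
  f_C = [3.13·e^(−3.13·2.77) = 3.13·e^(−8.6701) = 0.000537239] × [0.00273543] = 1.46958e-06
Unnormalised posteriors:
  w_A·f_A = 0.29 × 0.0211521 = 0.00613411
  w_B·f_B = 0.23 × 0.000304741 = 7.00905e-05
  w_C·f_C = 0.48 × 1.46958e-06 = 7.05398e-07
Normaliser: 0.00613411 + 7.00905e-05 + 7.05398e-07 = 0.00620491
P(Cluster A | x) = 0.00613411 / 0.00620491 ≈ 0.9886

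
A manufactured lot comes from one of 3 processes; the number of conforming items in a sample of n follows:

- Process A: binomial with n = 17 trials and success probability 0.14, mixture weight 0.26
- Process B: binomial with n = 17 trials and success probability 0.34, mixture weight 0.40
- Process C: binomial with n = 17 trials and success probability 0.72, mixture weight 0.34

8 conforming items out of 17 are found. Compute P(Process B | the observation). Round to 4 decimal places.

The responsibility of component k is π_k f_k(x) divided by Σ_j π_j f_j(x).
Component likelihoods at x = 8 conforming items out of 17:
  f_A = C(17,8)·0.14^8·0.86^9 = 24310·1.47579e-07·0.257327 = 0.000923199
  f_B = C(17,8)·0.34^8·0.66^9 = 24310·0.000178579·0.0237627 = 0.10316
  f_C = C(17,8)·0.72^8·0.28^9 = 24310·0.0722204·1.05785e-05 = 0.0185724
Prior × likelihood for each component:
  π_A·f_A = 0.26 × 0.000923199 = 0.000240032
  π_B·f_B = 0.40 × 0.10316 = 0.041264
  π_C·f_C = 0.34 × 0.0185724 = 0.0063146
Normaliser: 0.000240032 + 0.041264 + 0.0063146 = 0.0478187
So the posterior for Process B is 0.041264 / 0.0478187 ≈ 0.8629.

0.8629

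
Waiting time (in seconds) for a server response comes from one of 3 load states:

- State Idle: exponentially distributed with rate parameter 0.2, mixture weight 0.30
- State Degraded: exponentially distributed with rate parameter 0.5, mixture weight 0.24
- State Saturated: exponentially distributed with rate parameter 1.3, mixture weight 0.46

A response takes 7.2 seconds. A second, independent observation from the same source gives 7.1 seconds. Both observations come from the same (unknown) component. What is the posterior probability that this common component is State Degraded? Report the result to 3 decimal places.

0.064

The responsibility of component k is w_k f_k(x) divided by Σ_j w_j f_j(x).
Since both observations come from the same component, the likelihood for component k is f_k(x₁)·f_k(x₂).
  f_Idle = [0.2·e^(−0.2·7.2) = 0.2·e^(−1.4400) = 0.0473856] × [0.0483428] = 0.00229075
  f_Degraded = [0.5·e^(−0.5·7.2) = 0.5·e^(−3.6000) = 0.0136619] × [0.0143623] = 0.000196216
  f_Saturated = [1.3·e^(−1.3·7.2) = 1.3·e^(−9.3600) = 0.00011193] × [0.000127469] = 1.42676e-08
Unnormalised posteriors:
  w_Idle·f_Idle = 0.30 × 0.00229075 = 0.000687225
  w_Degraded·f_Degraded = 0.24 × 0.000196216 = 4.70918e-05
  w_Saturated·f_Saturated = 0.46 × 1.42676e-08 = 6.56312e-09
Denominator: 0.000687225 + 4.70918e-05 + 6.56312e-09 = 0.000734324
P(State Degraded | data) ≈ 0.064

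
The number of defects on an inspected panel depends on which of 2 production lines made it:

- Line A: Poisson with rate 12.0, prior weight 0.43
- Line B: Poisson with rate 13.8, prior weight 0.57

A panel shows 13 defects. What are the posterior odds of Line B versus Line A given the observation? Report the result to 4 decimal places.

The posterior odds equal the prior odds times the likelihood ratio: (π_i/π_j)·(f_i(x)/f_j(x)).
Poisson probabilities:
  p_A = 0.10557
  p_B = 0.10737
Posterior odds = (π_B·p_B) / (π_A·p_A) = (0.57·0.10737) / (0.43·0.10557) = 0.061201 / 0.0453953 ≈ 1.3482

1.3482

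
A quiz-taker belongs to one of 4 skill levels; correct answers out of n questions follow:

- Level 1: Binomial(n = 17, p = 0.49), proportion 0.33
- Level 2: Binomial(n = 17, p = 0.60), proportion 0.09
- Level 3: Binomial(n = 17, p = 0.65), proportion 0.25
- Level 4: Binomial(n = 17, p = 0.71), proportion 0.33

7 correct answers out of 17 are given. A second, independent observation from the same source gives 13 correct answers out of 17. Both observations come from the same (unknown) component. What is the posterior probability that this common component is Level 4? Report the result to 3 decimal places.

Posterior ∝ prior × likelihood, so P(k | x) ∝ π_k f_k(x); normalise over all components.
Since both observations come from the same component, the likelihood for component k is f_k(x₁)·f_k(x₂).
  p_1 = [C(17,7)·0.49^7·0.51^10 = 19448·0.00678223·0.00119042 = 0.157018] × [0.0151149] = 0.00237332
  p_2 = [C(17,7)·0.60^7·0.40^10 = 19448·0.0279936·0.000104858 = 0.0570865] × [0.0795762] = 0.00454273
  p_3 = [C(17,7)·0.65^7·0.35^10 = 19448·0.0490223·2.75855e-05 = 0.0262996] × [0.132045] = 0.00347274
  p_4 = [C(17,7)·0.71^7·0.29^10 = 19448·0.0909512·4.20707e-06 = 0.00744155] × [0.196123] = 0.00145946
Weight by the priors:
  π_1·p_1 = 0.33 × 0.00237332 = 0.000783195
  π_2·p_2 = 0.09 × 0.00454273 = 0.000408846
  π_3·p_3 = 0.25 × 0.00347274 = 0.000868184
  π_4·p_4 = 0.33 × 0.00145946 = 0.00048162
Marginal: 0.000783195 + 0.000408846 + 0.000868184 + 0.00048162 = 0.00254184
Responsibility of Level 4: 0.00048162 / 0.00254184 ≈ 0.189

0.189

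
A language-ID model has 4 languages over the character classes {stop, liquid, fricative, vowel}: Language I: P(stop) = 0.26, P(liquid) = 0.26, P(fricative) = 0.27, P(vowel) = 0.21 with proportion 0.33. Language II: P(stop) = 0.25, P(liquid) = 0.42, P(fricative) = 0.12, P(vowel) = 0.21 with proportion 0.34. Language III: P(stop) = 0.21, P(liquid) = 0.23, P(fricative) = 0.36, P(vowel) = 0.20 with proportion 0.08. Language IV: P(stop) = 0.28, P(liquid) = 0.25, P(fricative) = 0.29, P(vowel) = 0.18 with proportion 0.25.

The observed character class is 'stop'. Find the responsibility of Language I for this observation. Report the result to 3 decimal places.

0.333

Posterior ∝ prior × likelihood, so P(k | x) ∝ w_k f_k(x); normalise over all components.
Evaluate each component's likelihood at the observed value:
  f_I = P(stop | comp) = 0.26
  f_II = P(stop | comp) = 0.25
  f_III = P(stop | comp) = 0.21
  f_IV = P(stop | comp) = 0.28
Prior × likelihood for each component:
  w_I·f_I = 0.33 × 0.26 = 0.0858
  w_II·f_II = 0.34 × 0.25 = 0.085
  w_III·f_III = 0.08 × 0.21 = 0.0168
  w_IV·f_IV = 0.25 × 0.28 = 0.07
Denominator: 0.0858 + 0.085 + 0.0168 + 0.07 = 0.2576
P(Language I | data) ≈ 0.333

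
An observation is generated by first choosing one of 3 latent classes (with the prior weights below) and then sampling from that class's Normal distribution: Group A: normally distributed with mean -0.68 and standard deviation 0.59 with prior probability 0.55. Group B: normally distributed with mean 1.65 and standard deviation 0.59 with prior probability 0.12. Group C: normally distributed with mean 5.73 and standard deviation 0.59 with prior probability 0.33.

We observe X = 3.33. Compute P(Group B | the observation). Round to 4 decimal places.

P(component k | x) = w_k·f_k(x) / marginal(x), where marginal(x) = Σ_j w_j·f_j(x).
Component likelihoods at x = 3.33:
  p_A = (1/(0.59·√(2π)))·exp(−(3.33−-0.68)²/(2·0.59²)) = 0.676173·exp(-23.09695) = 6.29764e-11
  p_B = (1/(0.59·√(2π)))·exp(−(3.33−1.65)²/(2·0.59²)) = 0.676173·exp(-4.05401) = 0.0117334
  p_C = (1/(0.59·√(2π)))·exp(−(3.33−5.73)²/(2·0.59²)) = 0.676173·exp(-8.27348) = 0.000172556
Multiply by the mixture weights:
  w_A·p_A = 0.55 × 6.29764e-11 = 3.4637e-11
  w_B·p_B = 0.12 × 0.0117334 = 0.00140801
  w_C·p_C = 0.33 × 0.000172556 = 5.69434e-05
Sum: 3.4637e-11 + 0.00140801 + 5.69434e-05 = 0.00146495
P(Group B | x) = 0.00140801 / 0.00146495 ≈ 0.9611

0.9611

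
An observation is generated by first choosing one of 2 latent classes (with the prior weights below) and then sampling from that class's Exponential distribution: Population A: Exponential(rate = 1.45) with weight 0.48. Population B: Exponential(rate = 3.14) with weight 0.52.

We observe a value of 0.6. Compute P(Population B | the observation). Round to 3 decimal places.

The responsibility of component k is P(Z=k) f_k(x) divided by Σ_j P(Z=j) f_j(x).
Component likelihoods at x = 0.6:
  L_A = 0.60748
  L_B = 0.47722
Weight by the priors:
  P(Z=A)·L_A = 0.48 × 0.60748 = 0.29159
  P(Z=B)·L_B = 0.52 × 0.47722 = 0.248155
Normaliser: 0.29159 + 0.248155 = 0.539745
P(Population B | x) ≈ 0.460

0.460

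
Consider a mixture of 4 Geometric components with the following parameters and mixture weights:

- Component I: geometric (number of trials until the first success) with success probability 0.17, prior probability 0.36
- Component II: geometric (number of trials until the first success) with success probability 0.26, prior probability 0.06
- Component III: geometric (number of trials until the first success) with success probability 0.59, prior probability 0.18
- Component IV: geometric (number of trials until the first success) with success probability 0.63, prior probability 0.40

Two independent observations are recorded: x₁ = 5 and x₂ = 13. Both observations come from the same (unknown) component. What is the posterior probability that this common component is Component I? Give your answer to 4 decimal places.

Apply Bayes' rule: the posterior for each component is proportional to its prior times its likelihood at x.
Since both observations come from the same component, the likelihood for component k is f_k(x₁)·f_k(x₂).
  f_I = [0.17·(1−0.17)^4 = 0.17·0.474583 = 0.0806791] × [0.0181713] = 0.00146605
  f_II = [0.26·(1−0.26)^4 = 0.26·0.299866 = 0.0779651] × [0.00701058] = 0.000546581
  f_III = [0.59·(1−0.59)^4 = 0.59·0.0282576 = 0.016672] × [1.33125e-05] = 2.21945e-07
  f_IV = [0.63·(1−0.63)^4 = 0.63·0.0187416 = 0.0118072] × [4.14726e-06] = 4.89676e-08
Multiply by the mixture weights:
  π_I·f_I = 0.36 × 0.00146605 = 0.000527776
  π_II·f_II = 0.06 × 0.000546581 = 3.27948e-05
  π_III·f_III = 0.18 × 2.21945e-07 = 3.99501e-08
  π_IV·f_IV = 0.40 × 4.89676e-08 = 1.9587e-08
Normaliser: 0.000527776 + 3.27948e-05 + 3.99501e-08 + 1.9587e-08 = 0.000560631
Responsibility of Component I: 0.000527776 / 0.000560631 ≈ 0.9414

0.9414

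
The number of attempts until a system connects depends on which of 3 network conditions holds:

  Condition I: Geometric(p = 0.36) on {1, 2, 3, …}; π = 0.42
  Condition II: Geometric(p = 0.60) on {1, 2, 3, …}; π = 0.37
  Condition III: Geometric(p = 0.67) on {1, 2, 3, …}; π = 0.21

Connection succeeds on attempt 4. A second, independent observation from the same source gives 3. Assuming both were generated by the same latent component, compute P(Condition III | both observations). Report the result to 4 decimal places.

Posterior ∝ prior × likelihood, so P(k | x) ∝ π_k f_k(x); normalise over all components.
Since both observations come from the same component, the likelihood for component k is f_k(x₁)·f_k(x₂).
  f_I = [0.36·(1−0.36)^3 = 0.36·0.262144 = 0.0943718] × [0.147456] = 0.0139157
  f_II = [0.60·(1−0.60)^3 = 0.60·0.064 = 0.0384] × [0.096] = 0.0036864
  f_III = [0.67·(1−0.67)^3 = 0.67·0.035937 = 0.0240778] × [0.072963] = 0.00175679
Prior × likelihood for each component:
  π_I·f_I = 0.42 × 0.0139157 = 0.00584459
  π_II·f_II = 0.37 × 0.0036864 = 0.00136397
  π_III·f_III = 0.21 × 0.00175679 = 0.000368925
Denominator: 0.00584459 + 0.00136397 + 0.000368925 = 0.00757748
Responsibility of Condition III: 0.000368925 / 0.00757748 ≈ 0.0487

0.0487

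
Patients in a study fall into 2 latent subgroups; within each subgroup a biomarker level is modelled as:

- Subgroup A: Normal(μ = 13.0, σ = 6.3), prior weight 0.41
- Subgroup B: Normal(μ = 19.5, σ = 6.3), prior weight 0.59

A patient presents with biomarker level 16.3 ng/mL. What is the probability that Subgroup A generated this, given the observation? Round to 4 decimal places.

P(component k | x) = π_k·f_k(x) / marginal(x), where marginal(x) = Σ_j π_j·f_j(x).
Evaluate each component's likelihood at the observed value:
  p_A = 0.0552064
  p_B = 0.0556603
Prior × likelihood for each component:
  π_A·p_A = 0.41 × 0.0552064 = 0.0226346
  π_B·p_B = 0.59 × 0.0556603 = 0.0328396
Sum: 0.0226346 + 0.0328396 = 0.0554742
Responsibility of Subgroup A: 0.0226346 / 0.0554742 ≈ 0.4080

0.4080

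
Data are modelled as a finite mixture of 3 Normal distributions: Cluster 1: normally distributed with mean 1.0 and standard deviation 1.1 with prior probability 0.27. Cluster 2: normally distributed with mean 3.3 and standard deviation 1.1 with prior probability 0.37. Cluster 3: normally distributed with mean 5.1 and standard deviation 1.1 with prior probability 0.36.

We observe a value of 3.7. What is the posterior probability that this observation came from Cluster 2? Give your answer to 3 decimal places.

Apply Bayes' rule: the posterior for each component is proportional to its prior times its likelihood at x.
Normal densities:
  f_1 = 0.0178341
  f_2 = 0.339472
  f_3 = 0.161352
Weight by the priors:
  π_1·f_1 = 0.27 × 0.0178341 = 0.0048152
  π_2·f_2 = 0.37 × 0.339472 = 0.125605
  π_3·f_3 = 0.36 × 0.161352 = 0.0580868
Marginal: 0.0048152 + 0.125605 + 0.0580868 = 0.188507
P(Cluster 2 | x) = 0.125605 / 0.188507 ≈ 0.666

0.666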